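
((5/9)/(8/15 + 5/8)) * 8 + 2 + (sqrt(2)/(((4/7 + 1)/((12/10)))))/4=21 * sqrt(2)/110 + 2434/417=6.11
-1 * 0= 0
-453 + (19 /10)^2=-44939 /100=-449.39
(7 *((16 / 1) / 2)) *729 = 40824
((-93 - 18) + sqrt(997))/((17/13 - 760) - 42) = 1443/10409 - 13* sqrt(997)/10409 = 0.10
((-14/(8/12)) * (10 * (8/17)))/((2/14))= -11760/17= -691.76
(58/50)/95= 29/2375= 0.01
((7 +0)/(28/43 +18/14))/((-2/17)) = -35819/1166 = -30.72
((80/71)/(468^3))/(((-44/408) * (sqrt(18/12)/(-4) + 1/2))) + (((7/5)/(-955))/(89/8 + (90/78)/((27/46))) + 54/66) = 19956913686020923/24395132081001825-34 * sqrt(6)/416953251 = 0.82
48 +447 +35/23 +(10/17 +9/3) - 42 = 179121/391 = 458.11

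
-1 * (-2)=2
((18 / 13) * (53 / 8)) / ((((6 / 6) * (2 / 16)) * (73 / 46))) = 43884 / 949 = 46.24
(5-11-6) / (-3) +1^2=5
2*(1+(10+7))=36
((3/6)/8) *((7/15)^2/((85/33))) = 539/102000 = 0.01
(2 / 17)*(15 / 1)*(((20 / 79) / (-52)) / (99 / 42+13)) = -420 / 750737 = -0.00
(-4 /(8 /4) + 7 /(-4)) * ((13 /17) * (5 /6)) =-325 /136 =-2.39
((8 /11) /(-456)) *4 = -4 /627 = -0.01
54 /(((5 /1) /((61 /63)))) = 366 /35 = 10.46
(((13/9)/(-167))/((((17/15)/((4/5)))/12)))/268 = -52/190213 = -0.00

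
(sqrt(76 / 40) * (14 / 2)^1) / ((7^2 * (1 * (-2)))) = -sqrt(190) / 140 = -0.10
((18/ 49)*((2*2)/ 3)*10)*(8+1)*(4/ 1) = 8640/ 49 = 176.33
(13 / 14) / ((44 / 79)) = 1027 / 616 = 1.67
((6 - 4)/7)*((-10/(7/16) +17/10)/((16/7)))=-1481/560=-2.64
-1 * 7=-7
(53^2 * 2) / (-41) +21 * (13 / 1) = 5575 / 41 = 135.98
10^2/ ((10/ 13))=130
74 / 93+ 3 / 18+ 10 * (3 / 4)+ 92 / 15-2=5857 / 465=12.60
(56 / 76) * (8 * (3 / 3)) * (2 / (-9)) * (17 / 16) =-238 / 171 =-1.39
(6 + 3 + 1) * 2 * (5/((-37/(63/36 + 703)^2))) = -198669025/148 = -1342358.28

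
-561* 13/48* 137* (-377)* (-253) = -1985397244.19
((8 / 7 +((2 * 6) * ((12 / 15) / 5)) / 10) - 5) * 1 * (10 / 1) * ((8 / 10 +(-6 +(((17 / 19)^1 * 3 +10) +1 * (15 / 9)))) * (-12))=66910848 / 16625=4024.71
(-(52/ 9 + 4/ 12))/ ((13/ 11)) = -605/ 117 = -5.17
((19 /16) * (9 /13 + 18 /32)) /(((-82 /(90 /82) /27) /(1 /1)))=-6025185 /11188736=-0.54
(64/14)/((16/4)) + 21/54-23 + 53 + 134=20857/126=165.53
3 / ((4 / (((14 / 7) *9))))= 27 / 2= 13.50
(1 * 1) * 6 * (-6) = -36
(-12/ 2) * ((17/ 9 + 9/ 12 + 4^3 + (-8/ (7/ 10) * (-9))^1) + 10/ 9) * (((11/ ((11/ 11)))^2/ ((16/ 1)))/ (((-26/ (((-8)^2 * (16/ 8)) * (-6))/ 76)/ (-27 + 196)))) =-20558908656/ 7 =-2936986950.86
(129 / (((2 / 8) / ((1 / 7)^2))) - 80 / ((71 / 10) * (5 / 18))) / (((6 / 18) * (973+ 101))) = -52242 / 622741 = -0.08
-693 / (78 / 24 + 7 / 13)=-182.92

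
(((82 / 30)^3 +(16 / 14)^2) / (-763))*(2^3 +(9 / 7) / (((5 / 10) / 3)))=-79048838 / 176653575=-0.45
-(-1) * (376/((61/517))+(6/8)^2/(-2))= 6219995/1952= 3186.47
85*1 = 85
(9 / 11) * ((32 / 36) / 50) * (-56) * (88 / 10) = -896 / 125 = -7.17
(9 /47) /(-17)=-9 /799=-0.01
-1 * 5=-5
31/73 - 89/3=-6404/219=-29.24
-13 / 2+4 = -5 / 2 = -2.50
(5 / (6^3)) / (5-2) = 5 / 648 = 0.01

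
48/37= 1.30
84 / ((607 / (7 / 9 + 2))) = 700 / 1821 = 0.38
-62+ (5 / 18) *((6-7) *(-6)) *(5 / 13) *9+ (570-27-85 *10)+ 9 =-4605 / 13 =-354.23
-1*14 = -14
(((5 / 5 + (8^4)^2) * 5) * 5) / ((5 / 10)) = 838860850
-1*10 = -10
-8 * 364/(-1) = 2912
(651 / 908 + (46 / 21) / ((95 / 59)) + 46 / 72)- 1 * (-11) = 18634829 / 1358595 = 13.72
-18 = -18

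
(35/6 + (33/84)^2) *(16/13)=14083/1911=7.37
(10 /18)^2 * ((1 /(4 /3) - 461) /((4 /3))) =-106.54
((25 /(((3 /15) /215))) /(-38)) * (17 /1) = -456875 /38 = -12023.03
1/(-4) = -1/4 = -0.25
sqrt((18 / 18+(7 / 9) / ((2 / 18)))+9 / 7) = sqrt(455) / 7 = 3.05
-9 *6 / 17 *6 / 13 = -324 / 221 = -1.47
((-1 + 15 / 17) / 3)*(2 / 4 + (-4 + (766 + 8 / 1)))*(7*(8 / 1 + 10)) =-64722 / 17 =-3807.18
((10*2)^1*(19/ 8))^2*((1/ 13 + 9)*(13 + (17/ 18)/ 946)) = 117879847975/ 442728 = 266257.95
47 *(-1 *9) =-423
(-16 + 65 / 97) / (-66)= 1487 / 6402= 0.23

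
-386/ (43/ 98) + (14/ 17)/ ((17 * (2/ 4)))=-10931088/ 12427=-879.62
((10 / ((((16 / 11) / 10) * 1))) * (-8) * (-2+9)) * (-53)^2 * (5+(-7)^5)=181707749300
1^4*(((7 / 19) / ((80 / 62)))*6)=651 / 380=1.71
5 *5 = 25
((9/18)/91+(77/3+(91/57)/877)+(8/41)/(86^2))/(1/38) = 5902541124631/6050088863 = 975.61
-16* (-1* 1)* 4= 64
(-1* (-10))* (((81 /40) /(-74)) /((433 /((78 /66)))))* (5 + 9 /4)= -0.01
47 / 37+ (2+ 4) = 269 / 37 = 7.27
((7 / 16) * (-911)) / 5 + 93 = 13.29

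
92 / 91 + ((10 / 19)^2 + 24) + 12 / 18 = 2557910 / 98553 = 25.95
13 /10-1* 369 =-3677 /10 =-367.70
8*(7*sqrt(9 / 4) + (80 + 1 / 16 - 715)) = -9991 / 2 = -4995.50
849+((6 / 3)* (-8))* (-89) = 2273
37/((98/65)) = 2405/98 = 24.54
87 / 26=3.35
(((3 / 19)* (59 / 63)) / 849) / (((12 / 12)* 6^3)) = 59 / 73170216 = 0.00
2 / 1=2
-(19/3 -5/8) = -137/24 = -5.71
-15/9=-5/3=-1.67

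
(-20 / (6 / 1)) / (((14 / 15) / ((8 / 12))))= -50 / 21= -2.38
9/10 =0.90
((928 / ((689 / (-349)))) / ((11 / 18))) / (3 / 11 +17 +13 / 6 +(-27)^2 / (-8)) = 139912704 / 13039325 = 10.73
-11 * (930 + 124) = -11594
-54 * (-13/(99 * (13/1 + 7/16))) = 1248/2365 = 0.53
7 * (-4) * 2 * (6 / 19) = -336 / 19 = -17.68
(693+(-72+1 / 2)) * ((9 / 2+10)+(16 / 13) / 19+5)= 12013595 / 988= 12159.51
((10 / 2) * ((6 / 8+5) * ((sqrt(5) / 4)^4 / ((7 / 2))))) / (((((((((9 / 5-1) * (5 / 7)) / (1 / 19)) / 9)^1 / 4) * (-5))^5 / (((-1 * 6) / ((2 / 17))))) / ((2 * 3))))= 498912027831 / 15847033600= 31.48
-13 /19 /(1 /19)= -13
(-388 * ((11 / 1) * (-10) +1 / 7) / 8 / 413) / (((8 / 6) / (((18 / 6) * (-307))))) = -206100459 / 23128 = -8911.30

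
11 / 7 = 1.57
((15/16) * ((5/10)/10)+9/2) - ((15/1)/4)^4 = -49461/256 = -193.21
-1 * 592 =-592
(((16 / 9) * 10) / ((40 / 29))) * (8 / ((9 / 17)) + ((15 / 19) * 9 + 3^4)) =2047400 / 1539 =1330.34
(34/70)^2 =289/1225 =0.24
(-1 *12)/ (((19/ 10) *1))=-120/ 19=-6.32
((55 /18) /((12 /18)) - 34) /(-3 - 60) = 353 /756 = 0.47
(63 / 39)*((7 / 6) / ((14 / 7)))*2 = 49 / 26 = 1.88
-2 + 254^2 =64514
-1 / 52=-0.02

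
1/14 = 0.07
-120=-120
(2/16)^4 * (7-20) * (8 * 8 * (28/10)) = -91/160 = -0.57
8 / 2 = 4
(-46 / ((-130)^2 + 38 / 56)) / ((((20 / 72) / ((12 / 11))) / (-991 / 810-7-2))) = 42663712 / 390405675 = 0.11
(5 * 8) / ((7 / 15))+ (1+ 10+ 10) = 747 / 7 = 106.71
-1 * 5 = -5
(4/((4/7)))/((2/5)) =35/2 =17.50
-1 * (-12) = 12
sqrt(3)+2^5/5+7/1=sqrt(3)+67/5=15.13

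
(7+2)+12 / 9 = 31 / 3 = 10.33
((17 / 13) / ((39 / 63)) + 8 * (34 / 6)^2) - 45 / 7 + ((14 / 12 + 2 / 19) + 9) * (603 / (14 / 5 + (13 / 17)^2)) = 61506886303 / 29534778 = 2082.52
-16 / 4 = -4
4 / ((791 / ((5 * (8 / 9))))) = 160 / 7119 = 0.02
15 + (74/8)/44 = 2677/176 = 15.21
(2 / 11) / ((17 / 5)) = 0.05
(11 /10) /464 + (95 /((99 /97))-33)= 27599809 /459360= 60.08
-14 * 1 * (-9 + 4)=70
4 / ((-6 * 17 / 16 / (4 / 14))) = -64 / 357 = -0.18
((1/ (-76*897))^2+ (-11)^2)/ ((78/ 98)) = 27554562571585/ 181249441776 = 152.03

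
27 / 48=9 / 16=0.56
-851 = -851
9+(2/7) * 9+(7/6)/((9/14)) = 2530/189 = 13.39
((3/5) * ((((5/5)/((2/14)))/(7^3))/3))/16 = 1/3920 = 0.00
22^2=484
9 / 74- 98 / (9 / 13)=-94195 / 666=-141.43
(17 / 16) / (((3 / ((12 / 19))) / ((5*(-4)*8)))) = -680 / 19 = -35.79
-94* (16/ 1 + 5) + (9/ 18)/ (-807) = -1974.00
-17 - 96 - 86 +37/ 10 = -1953/ 10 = -195.30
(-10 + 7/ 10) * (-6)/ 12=4.65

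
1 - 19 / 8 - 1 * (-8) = 53 / 8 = 6.62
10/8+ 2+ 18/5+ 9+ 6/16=649/40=16.22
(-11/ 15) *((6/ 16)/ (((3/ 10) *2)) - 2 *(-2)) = -407/ 120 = -3.39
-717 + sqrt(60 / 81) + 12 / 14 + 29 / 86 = -430915 / 602 + 2 * sqrt(15) / 9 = -714.94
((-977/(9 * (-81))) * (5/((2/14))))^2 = 2200.24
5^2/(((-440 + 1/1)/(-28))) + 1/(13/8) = 12612/5707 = 2.21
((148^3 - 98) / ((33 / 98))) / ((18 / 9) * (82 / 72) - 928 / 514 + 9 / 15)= 2449359152520 / 272833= 8977503.28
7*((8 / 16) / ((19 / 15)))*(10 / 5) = 105 / 19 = 5.53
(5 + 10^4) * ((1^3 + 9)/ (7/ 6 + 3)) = 24012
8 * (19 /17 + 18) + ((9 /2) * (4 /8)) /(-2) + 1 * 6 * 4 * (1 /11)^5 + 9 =3522349685 /21902936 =160.82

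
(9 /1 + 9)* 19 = 342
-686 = -686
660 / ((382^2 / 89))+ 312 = 11396757 / 36481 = 312.40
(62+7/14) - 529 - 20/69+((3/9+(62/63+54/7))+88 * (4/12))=-1241575/2898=-428.42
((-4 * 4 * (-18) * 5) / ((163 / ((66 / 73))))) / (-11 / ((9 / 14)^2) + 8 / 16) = -15396480 / 50344669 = -0.31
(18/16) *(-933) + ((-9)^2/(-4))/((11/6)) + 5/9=-839611/792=-1060.11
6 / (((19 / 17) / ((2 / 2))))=102 / 19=5.37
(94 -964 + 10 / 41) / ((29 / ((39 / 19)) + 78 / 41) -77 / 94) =-130729560 / 2286379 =-57.18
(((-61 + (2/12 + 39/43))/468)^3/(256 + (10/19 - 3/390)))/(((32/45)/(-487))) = 854939359204394825/152526973197118021632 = 0.01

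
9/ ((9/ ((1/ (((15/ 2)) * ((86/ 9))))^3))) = 27/ 9938375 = 0.00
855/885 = 0.97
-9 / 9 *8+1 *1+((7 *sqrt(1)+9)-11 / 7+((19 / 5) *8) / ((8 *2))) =653 / 70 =9.33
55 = 55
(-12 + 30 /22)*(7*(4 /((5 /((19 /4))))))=-15561 /55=-282.93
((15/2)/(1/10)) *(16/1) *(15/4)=4500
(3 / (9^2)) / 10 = 0.00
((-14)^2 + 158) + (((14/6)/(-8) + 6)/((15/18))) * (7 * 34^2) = 278921/5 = 55784.20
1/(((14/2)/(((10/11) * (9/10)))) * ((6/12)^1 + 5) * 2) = 9/847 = 0.01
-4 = -4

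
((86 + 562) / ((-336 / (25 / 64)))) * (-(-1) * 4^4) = -1350 / 7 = -192.86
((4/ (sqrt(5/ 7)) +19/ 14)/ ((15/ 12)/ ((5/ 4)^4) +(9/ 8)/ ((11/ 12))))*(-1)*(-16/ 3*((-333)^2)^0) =418000/ 100443 +35200*sqrt(35)/ 14349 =18.67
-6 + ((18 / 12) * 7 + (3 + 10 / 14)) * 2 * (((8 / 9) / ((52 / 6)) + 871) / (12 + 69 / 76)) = 512200774 / 267813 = 1912.53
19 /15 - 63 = -926 /15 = -61.73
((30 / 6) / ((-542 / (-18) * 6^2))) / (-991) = -5 / 1074244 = -0.00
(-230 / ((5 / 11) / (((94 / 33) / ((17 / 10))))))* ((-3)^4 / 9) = -129720 / 17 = -7630.59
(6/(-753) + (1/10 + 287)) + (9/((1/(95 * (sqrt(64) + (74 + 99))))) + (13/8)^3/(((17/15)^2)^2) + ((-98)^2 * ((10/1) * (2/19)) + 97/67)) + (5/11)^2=165155.82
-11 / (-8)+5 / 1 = 6.38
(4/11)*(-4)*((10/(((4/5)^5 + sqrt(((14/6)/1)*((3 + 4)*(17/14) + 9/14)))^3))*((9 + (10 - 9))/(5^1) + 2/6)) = 752278524169921875000/10090638082230449873987 - 33088477611541748046875*sqrt(3)/161450209315687197983792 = -0.28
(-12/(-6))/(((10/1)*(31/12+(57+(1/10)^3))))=600/178753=0.00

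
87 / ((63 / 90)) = 870 / 7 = 124.29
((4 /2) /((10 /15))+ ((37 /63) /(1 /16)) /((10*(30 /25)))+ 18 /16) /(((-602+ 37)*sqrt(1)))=-0.01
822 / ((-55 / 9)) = -134.51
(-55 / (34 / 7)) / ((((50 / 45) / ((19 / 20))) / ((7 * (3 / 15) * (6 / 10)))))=-276507 / 34000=-8.13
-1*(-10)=10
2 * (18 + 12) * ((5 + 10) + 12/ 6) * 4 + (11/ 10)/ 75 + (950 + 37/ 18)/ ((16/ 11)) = 170443903/ 36000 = 4734.55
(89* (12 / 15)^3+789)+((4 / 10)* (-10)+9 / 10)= 207867 / 250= 831.47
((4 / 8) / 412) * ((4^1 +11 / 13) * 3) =189 / 10712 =0.02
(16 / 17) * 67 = 63.06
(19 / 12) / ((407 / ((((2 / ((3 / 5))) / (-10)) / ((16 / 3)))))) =-19 / 78144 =-0.00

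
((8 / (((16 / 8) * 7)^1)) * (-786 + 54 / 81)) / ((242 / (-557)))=2624584 / 2541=1032.89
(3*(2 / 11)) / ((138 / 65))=65 / 253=0.26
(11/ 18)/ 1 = 11/ 18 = 0.61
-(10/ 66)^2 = -25/ 1089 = -0.02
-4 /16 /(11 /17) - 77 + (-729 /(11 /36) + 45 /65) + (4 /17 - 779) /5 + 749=-1869.27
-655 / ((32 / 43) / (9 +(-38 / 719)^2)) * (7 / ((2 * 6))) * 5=-4587888527075 / 198513024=-23111.27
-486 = -486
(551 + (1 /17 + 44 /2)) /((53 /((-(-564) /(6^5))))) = 228937 /291924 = 0.78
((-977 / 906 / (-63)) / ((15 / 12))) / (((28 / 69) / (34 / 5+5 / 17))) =1505557 / 6289150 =0.24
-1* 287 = -287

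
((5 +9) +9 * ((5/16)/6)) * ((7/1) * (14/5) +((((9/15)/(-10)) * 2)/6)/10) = 4536937/16000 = 283.56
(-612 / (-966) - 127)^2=413919025 / 25921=15968.48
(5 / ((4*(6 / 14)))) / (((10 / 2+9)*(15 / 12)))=1 / 6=0.17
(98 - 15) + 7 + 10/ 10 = 91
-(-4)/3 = 4/3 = 1.33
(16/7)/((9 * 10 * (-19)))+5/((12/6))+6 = 101729/11970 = 8.50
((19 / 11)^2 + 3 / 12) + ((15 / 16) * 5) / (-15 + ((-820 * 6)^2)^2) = 22230580327330395 / 6875144331263824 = 3.23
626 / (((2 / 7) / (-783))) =-1715553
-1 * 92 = -92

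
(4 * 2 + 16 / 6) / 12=8 / 9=0.89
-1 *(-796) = 796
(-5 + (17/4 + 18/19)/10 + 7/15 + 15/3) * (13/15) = 29237/34200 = 0.85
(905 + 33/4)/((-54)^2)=0.31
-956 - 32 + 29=-959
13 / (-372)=-13 / 372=-0.03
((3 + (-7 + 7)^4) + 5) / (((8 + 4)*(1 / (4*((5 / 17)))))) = 40 / 51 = 0.78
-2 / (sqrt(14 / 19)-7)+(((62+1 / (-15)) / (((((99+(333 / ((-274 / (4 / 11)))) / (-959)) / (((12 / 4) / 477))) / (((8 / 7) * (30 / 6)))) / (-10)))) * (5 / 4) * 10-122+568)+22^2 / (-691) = 2 * sqrt(266) / 917+2735420446455963820 / 6177842011715301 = 442.81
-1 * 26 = -26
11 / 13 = 0.85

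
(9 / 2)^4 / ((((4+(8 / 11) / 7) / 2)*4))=505197 / 10112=49.96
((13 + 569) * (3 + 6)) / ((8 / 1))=2619 / 4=654.75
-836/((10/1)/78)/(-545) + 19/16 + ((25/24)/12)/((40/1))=82588841/6278400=13.15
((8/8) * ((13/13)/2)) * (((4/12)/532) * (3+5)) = 1/399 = 0.00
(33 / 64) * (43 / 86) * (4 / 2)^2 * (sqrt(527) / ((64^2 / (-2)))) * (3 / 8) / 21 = -33 * sqrt(527) / 3670016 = -0.00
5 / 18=0.28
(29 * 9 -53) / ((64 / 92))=299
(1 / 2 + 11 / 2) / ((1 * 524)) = 3 / 262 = 0.01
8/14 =4/7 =0.57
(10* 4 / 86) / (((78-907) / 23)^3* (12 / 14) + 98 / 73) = -6217337 / 536490005293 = -0.00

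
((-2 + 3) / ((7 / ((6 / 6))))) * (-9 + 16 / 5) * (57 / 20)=-1653 / 700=-2.36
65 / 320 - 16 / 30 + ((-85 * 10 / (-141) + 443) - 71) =17041741 / 45120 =377.70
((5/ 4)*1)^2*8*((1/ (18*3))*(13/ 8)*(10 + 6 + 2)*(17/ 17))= 325/ 48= 6.77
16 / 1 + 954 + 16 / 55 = 53366 / 55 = 970.29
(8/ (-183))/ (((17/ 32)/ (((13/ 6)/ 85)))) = -1664/ 793305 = -0.00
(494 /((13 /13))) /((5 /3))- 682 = -1928 /5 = -385.60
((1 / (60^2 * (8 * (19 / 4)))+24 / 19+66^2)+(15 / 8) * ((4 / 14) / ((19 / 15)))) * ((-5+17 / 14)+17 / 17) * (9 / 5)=-21850.68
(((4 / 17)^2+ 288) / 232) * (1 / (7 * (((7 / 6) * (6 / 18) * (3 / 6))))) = 374616 / 410669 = 0.91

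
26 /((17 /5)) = 130 /17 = 7.65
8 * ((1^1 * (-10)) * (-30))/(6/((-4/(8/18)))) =-3600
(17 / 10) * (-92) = -782 / 5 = -156.40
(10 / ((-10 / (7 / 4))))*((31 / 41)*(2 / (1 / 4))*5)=-2170 / 41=-52.93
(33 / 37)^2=1089 / 1369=0.80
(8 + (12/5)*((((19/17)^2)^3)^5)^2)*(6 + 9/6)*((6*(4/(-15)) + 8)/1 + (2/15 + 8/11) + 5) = 2240222805812829015431702331880255042636884532205514564375186510028878230037782/12776153747424119592319877438341479131979450042672540429884726760135289495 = 175344.07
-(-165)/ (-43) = -165/ 43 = -3.84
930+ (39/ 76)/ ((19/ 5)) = 1343115/ 1444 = 930.14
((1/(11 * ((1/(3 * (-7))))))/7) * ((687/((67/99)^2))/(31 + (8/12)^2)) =-13.01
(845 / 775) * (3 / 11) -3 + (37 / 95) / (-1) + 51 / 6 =350377 / 64790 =5.41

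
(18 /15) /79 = 0.02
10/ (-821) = -10/ 821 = -0.01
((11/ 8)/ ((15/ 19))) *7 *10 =1463/ 12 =121.92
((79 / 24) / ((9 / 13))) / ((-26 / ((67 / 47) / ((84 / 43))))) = -227599 / 1705536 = -0.13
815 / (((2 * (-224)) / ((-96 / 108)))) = 815 / 504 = 1.62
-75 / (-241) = 75 / 241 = 0.31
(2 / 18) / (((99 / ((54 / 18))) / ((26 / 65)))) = 0.00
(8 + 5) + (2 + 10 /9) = 145 /9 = 16.11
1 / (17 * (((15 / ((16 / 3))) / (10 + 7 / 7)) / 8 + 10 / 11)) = 1408 / 22525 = 0.06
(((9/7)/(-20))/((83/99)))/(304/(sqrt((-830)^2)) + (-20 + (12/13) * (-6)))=3861/1267504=0.00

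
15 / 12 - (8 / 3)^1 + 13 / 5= 71 / 60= 1.18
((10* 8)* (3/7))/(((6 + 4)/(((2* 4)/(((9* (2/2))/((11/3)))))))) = 704/63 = 11.17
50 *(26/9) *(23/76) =7475/171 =43.71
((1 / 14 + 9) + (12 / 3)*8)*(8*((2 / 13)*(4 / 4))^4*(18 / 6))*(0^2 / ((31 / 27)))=0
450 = 450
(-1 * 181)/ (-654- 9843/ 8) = 1448/ 15075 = 0.10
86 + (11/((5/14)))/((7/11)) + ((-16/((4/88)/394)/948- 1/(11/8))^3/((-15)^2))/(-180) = 38188300938150368/179398218247875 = 212.87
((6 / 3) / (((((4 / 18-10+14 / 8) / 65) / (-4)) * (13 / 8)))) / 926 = 5760 / 133807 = 0.04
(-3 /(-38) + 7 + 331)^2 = 165045409 /1444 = 114297.37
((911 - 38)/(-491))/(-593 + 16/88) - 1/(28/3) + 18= 1604376195/89650708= 17.90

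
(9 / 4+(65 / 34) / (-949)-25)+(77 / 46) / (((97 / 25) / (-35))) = -37.85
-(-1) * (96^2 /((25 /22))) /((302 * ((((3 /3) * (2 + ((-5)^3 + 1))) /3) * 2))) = -76032 /230275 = -0.33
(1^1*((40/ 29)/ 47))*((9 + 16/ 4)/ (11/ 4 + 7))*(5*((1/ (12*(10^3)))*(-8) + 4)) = 47992/ 61335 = 0.78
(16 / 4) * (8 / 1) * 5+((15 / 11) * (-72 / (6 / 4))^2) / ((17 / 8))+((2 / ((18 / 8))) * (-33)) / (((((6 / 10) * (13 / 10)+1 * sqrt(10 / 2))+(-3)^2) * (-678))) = 23539099679800 / 14366185053 - 110000 * sqrt(5) / 230473557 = 1638.51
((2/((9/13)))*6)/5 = 52/15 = 3.47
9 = 9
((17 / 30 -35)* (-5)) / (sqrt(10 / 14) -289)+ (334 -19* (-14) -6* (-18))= 2481469457 / 3507852 -1033* sqrt(35) / 3507852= 707.40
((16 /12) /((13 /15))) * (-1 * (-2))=40 /13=3.08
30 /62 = 15 /31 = 0.48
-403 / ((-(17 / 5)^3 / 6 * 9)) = 100750 / 14739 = 6.84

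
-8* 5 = -40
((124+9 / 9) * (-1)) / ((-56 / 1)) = 125 / 56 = 2.23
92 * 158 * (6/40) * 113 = 246385.20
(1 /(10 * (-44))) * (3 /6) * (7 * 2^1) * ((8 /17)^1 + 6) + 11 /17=37 /68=0.54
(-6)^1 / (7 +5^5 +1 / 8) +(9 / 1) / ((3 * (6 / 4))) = 2.00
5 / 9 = 0.56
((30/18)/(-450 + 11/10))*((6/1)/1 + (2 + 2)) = -500/13467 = -0.04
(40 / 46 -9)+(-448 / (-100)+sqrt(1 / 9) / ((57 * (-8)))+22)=14433193 / 786600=18.35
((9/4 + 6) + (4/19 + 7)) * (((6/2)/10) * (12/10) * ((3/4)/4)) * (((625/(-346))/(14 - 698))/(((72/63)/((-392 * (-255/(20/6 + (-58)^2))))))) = 23123559375/323020905472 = 0.07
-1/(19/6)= -6/19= -0.32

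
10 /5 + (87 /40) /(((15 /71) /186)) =1916.87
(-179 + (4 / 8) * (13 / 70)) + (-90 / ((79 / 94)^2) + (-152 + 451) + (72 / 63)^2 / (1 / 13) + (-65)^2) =25899885071 / 6116180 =4234.65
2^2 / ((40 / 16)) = 8 / 5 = 1.60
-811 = -811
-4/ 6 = -2/ 3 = -0.67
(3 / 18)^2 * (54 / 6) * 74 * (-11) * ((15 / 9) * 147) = -49857.50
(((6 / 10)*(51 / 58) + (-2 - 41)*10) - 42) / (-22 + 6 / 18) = 410181 / 18850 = 21.76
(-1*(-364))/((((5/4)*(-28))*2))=-26/5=-5.20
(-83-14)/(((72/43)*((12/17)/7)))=-496349/864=-574.48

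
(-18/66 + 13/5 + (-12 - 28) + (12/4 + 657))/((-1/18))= -616104/55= -11201.89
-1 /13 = -0.08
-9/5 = -1.80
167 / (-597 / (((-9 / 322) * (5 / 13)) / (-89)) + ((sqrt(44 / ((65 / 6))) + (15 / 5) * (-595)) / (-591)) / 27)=-22768378666559167005 / 673855337484384517623631 + 8882730 * sqrt(4290) / 673855337484384517623631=-0.00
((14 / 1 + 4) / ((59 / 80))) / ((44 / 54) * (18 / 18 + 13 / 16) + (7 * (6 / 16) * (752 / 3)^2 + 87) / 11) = 311040 / 191208557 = 0.00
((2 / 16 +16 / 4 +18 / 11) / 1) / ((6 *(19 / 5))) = 845 / 3344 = 0.25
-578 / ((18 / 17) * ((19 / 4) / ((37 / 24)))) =-181781 / 1026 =-177.17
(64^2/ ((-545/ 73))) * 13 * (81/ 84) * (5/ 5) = -26237952/ 3815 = -6877.58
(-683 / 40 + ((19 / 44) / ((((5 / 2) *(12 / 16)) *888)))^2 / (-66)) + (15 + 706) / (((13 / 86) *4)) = 1175.35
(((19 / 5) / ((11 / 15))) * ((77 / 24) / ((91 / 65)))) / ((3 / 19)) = 1805 / 24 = 75.21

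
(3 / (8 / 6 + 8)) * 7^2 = 63 / 4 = 15.75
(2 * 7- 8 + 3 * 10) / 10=3.60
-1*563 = -563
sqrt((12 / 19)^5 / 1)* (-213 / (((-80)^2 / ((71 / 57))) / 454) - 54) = -39847563* sqrt(57) / 13032100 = -23.08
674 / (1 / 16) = 10784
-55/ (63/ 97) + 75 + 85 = 75.32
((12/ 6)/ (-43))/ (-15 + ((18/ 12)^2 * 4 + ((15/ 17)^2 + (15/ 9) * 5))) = -867/ 58007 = -0.01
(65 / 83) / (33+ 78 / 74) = 0.02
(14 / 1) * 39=546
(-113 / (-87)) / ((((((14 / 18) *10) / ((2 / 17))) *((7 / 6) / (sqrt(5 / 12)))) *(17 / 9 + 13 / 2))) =6102 *sqrt(15) / 18238535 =0.00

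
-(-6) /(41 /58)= 348 /41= 8.49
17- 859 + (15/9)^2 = -7553/9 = -839.22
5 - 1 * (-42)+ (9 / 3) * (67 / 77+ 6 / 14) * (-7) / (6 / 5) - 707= -7510 / 11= -682.73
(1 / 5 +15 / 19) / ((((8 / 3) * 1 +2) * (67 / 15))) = 423 / 8911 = 0.05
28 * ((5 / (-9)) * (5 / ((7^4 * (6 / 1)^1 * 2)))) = -0.00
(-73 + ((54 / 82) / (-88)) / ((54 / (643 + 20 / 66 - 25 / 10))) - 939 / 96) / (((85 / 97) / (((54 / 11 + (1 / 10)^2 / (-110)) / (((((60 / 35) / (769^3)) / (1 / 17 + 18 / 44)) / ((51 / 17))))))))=-2617326848880841998803 / 15140178240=-172872921797.31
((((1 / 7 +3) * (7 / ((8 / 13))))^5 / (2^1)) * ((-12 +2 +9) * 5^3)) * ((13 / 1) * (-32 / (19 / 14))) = 680192114226625 / 608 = 1118737029978.00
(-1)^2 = 1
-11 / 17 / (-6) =11 / 102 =0.11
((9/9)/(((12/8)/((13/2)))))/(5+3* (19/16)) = 208/411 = 0.51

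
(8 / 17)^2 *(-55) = -3520 / 289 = -12.18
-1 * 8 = -8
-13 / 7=-1.86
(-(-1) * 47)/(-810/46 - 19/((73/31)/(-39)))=78913/498768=0.16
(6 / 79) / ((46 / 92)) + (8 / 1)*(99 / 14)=31368 / 553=56.72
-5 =-5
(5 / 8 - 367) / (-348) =977 / 928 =1.05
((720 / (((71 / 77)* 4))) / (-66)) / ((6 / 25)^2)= -21875 / 426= -51.35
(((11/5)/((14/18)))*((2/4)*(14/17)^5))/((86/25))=9507960/61053851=0.16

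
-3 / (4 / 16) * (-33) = 396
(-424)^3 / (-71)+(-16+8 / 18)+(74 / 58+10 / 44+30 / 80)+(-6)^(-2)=1750714092377 / 1630728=1073578.24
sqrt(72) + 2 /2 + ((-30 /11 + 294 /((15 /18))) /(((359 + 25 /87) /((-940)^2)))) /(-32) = -26894.84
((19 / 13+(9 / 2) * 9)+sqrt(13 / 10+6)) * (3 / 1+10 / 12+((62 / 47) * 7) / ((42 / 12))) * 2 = 365 * sqrt(730) / 282+1991075 / 3666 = 578.09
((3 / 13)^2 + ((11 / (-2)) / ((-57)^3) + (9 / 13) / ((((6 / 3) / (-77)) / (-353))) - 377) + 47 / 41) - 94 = 11470554723239 / 1283202297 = 8939.01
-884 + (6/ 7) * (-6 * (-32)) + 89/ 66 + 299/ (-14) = -170810/ 231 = -739.44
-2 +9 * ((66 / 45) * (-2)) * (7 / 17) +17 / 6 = -5119 / 510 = -10.04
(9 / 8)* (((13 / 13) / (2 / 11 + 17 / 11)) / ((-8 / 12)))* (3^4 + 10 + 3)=-13959 / 152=-91.84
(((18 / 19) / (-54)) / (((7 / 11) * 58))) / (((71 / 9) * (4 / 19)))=-33 / 115304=-0.00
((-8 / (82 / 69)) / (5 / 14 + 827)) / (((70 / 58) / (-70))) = 74704 / 158301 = 0.47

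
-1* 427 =-427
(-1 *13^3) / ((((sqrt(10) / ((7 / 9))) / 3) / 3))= -15379 *sqrt(10) / 10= -4863.27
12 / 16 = 3 / 4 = 0.75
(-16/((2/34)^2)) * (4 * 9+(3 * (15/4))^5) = -53339281821/64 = -833426278.45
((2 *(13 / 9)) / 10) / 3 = 13 / 135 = 0.10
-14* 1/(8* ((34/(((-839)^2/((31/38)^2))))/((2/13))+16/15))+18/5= 159387749457/81332882495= 1.96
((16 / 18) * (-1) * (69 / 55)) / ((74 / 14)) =-1288 / 6105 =-0.21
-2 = -2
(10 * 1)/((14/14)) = 10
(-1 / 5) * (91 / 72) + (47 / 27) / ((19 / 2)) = -1427 / 20520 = -0.07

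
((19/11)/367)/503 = 0.00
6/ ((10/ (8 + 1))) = 27/ 5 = 5.40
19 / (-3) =-6.33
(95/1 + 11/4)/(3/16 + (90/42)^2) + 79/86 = 6886709/322242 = 21.37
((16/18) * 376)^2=111704.49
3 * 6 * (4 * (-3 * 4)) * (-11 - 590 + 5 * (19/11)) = 511802.18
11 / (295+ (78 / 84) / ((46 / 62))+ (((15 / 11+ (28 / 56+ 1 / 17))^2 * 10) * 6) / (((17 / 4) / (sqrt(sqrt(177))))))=-67630543440165545633107956189980911968720 * 177^(1 / 4) / 8580464501058221790175997229208526884475041 - 2097854674458882448222573114415257728000 * 177^(3 / 4) / 8580464501058221790175997229208526884475041+ 11911299328458914963991888857182337289600 * sqrt(177) / 8580464501058221790175997229208526884475041+ 383995925203895391493134473560328501188054 / 8580464501058221790175997229208526884475041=0.02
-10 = -10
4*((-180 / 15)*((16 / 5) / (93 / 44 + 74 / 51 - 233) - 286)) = 13728.67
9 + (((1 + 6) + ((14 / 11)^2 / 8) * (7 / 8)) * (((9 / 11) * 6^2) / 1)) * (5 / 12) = 2067489 / 21296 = 97.08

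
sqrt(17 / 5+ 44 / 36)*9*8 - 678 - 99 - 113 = -735.20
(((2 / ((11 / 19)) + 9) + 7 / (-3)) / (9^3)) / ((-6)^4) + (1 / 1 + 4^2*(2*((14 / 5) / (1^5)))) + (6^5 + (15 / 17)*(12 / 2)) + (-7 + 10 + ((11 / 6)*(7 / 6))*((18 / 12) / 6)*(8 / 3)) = 10436593185551 / 1325059560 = 7876.32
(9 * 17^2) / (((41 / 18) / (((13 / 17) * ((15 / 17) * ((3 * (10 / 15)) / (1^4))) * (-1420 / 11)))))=-89715600 / 451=-198925.94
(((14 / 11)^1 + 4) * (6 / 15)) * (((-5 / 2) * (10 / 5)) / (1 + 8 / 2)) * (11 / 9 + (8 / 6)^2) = -348 / 55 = -6.33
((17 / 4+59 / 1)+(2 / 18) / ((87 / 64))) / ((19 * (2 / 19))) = 198355 / 6264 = 31.67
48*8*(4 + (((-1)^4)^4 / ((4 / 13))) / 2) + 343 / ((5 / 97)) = 44071 / 5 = 8814.20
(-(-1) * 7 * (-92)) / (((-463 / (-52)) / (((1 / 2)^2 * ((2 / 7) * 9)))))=-21528 / 463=-46.50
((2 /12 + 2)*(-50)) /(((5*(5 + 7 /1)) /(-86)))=2795 /18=155.28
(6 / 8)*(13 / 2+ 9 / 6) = 6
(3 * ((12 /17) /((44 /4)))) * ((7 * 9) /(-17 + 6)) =-2268 /2057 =-1.10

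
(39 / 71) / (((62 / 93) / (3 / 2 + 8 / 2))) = 1287 / 284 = 4.53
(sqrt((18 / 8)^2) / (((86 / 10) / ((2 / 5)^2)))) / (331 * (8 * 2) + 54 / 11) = 99 / 12536650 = 0.00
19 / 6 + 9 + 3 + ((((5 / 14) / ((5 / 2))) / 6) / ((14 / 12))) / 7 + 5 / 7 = 32689 / 2058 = 15.88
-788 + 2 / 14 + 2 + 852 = 463 / 7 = 66.14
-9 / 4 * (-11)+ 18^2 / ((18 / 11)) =891 / 4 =222.75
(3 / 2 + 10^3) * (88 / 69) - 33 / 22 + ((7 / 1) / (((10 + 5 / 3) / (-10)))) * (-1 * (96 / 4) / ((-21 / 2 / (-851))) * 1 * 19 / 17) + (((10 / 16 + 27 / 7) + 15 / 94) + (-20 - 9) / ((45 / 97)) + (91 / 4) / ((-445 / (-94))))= 58801170974459 / 4121593560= 14266.61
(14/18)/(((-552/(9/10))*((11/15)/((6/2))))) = -21/4048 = -0.01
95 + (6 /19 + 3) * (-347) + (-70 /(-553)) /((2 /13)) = -1583189 /1501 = -1054.76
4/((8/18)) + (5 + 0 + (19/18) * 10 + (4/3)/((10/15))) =239/9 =26.56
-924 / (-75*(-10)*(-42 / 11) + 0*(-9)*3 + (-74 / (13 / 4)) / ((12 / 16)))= 99099 / 310381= 0.32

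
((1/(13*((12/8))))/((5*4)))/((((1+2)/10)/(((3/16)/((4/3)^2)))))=3/3328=0.00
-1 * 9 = -9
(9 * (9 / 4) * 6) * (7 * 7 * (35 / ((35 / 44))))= 261954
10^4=10000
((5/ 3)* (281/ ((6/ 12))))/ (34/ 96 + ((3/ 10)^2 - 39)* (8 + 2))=-2.41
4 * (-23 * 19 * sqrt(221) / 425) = -61.14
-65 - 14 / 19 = -1249 / 19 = -65.74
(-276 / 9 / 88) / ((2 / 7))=-161 / 132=-1.22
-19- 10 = -29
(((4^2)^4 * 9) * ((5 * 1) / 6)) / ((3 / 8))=1310720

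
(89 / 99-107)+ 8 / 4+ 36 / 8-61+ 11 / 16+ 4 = -246967 / 1584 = -155.91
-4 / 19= -0.21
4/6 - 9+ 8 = -1/3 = -0.33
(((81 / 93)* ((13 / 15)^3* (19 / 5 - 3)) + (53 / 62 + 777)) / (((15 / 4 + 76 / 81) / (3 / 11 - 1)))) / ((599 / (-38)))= 30312094752 / 3957518125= 7.66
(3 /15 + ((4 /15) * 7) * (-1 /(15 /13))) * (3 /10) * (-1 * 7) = 2233 /750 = 2.98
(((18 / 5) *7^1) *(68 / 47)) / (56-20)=238 / 235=1.01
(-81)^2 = 6561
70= 70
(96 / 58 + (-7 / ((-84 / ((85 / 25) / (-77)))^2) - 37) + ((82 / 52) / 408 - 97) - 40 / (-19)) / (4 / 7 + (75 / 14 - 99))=296186956995368 / 211666562432325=1.40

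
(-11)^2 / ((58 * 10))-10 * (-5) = 29121 / 580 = 50.21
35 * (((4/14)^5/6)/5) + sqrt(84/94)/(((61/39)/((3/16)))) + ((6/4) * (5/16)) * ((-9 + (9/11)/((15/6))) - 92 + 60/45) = -118058741/2535456 + 117 * sqrt(1974)/45872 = -46.45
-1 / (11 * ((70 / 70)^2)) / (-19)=1 / 209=0.00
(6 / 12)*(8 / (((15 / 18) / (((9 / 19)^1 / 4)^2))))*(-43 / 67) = -10449 / 241870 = -0.04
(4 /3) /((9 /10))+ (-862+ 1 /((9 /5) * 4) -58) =-99185 /108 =-918.38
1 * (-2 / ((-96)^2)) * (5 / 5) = -1 / 4608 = -0.00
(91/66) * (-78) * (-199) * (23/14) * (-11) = -386756.50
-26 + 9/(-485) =-12619/485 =-26.02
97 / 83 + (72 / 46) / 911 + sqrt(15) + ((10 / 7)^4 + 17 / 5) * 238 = sqrt(15) + 5373442392757 / 2982554785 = 1805.50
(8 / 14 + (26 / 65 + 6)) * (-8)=-1952 / 35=-55.77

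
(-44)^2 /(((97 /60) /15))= 1742400 /97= 17962.89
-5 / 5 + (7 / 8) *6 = 4.25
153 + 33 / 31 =4776 / 31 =154.06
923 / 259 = 3.56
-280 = -280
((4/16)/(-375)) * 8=-2/375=-0.01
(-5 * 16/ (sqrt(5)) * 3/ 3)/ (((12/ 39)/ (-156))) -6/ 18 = -1/ 3 +8112 * sqrt(5) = 18138.65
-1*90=-90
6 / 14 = 3 / 7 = 0.43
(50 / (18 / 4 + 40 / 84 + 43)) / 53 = 420 / 21359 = 0.02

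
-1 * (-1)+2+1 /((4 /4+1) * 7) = 43 /14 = 3.07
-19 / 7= -2.71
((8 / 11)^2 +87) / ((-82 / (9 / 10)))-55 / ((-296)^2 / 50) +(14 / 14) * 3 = 2181931757 / 1086657440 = 2.01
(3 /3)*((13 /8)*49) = 637 /8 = 79.62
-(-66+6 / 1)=60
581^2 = 337561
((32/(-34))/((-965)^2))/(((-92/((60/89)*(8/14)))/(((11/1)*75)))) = 31680/9073595657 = 0.00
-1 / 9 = -0.11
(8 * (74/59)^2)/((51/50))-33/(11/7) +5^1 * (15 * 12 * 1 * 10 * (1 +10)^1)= 17574031249/177531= 98991.34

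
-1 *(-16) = 16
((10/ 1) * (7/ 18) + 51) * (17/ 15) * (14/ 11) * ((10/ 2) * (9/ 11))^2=1763580/ 1331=1325.00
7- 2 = 5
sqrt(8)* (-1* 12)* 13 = -312* sqrt(2) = -441.23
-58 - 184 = -242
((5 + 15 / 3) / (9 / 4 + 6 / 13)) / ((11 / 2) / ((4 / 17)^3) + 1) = 5120 / 587547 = 0.01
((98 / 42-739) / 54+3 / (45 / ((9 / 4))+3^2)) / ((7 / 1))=-31802 / 16443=-1.93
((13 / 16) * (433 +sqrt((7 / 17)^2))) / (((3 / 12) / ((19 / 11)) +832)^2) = 0.00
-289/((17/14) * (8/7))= -833/4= -208.25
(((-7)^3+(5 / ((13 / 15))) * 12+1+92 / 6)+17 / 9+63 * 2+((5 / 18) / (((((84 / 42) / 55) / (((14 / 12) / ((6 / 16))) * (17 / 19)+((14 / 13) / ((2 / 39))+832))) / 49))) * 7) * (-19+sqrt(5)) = -179434172887 / 4212+179434172887 * sqrt(5) / 80028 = -37587122.97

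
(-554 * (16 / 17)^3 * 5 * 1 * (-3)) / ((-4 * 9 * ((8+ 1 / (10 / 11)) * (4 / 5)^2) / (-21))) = 44320000 / 63869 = 693.92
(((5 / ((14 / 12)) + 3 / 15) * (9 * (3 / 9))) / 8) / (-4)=-0.42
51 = 51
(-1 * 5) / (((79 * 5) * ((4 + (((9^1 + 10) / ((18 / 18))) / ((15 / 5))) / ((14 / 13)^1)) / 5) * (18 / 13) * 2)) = -91 / 39342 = -0.00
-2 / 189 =-0.01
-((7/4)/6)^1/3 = -7/72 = -0.10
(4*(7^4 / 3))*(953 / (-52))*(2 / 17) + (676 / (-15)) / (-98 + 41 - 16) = -556734098 / 80665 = -6901.80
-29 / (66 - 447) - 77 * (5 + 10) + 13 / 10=-4395307 / 3810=-1153.62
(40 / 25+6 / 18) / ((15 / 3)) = 29 / 75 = 0.39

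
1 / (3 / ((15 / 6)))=5 / 6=0.83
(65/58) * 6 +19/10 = 2501/290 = 8.62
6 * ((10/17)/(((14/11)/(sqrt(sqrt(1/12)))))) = 55 * sqrt(2) * 3^(3/4)/119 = 1.49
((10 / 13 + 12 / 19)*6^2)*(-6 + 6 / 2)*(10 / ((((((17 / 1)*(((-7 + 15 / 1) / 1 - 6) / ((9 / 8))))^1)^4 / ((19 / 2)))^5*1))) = -37003641454367298516815450955 / 127747211394008280133513210177349960004663221682176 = -0.00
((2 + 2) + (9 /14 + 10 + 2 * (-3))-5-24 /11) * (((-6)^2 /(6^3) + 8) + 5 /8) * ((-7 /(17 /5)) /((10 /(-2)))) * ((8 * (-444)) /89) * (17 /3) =-1171050 /979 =-1196.17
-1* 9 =-9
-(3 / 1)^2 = -9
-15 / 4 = -3.75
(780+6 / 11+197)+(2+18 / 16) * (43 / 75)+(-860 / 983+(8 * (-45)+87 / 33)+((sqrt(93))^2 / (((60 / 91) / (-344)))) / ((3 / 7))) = -146098813253 / 1297560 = -112595.03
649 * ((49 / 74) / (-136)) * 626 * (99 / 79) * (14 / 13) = -2669.55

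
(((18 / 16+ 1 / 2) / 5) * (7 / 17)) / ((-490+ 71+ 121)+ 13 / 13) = -0.00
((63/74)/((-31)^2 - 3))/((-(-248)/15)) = 945/17581216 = 0.00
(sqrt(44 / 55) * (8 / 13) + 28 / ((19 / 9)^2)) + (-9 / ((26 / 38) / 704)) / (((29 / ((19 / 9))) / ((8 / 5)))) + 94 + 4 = -663005162 / 680485 + 16 * sqrt(5) / 65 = -973.76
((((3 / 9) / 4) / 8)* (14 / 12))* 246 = 287 / 96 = 2.99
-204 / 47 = -4.34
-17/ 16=-1.06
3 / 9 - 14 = -41 / 3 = -13.67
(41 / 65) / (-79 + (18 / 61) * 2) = -2501 / 310895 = -0.01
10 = 10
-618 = -618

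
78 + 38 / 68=78.56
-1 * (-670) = 670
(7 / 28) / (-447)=-1 / 1788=-0.00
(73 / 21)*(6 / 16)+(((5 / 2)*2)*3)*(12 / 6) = 1753 / 56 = 31.30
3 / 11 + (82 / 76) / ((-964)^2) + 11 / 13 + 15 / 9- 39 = -548626603339 / 15149383392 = -36.21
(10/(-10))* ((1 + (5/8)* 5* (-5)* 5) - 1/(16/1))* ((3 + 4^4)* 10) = 1599325/8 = 199915.62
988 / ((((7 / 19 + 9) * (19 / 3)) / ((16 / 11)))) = 23712 / 979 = 24.22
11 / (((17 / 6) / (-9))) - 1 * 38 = -1240 / 17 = -72.94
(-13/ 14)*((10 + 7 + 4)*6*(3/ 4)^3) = -49.36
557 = 557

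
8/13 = 0.62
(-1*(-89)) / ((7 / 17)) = 1513 / 7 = 216.14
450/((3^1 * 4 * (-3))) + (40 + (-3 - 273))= -497/2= -248.50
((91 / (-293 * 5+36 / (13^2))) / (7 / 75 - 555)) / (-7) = -164775 / 10302494282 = -0.00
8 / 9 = 0.89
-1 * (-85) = 85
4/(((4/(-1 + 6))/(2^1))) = 10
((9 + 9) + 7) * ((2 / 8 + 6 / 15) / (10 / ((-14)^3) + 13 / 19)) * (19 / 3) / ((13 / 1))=619115 / 53223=11.63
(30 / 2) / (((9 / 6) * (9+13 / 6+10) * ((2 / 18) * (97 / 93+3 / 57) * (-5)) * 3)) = -15903 / 61468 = -0.26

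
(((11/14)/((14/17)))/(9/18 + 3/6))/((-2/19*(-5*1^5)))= 3553/1960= 1.81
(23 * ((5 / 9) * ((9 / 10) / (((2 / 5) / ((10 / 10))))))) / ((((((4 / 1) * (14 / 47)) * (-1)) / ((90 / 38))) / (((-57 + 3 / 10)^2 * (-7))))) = 3127766481 / 2432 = 1286088.19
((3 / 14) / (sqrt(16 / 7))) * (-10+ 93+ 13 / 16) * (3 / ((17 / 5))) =10.48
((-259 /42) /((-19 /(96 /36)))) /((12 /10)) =370 /513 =0.72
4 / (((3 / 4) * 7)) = 16 / 21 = 0.76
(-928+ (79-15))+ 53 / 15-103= -14452 / 15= -963.47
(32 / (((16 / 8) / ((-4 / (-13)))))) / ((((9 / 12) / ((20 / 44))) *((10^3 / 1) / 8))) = 256 / 10725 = 0.02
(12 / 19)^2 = 144 / 361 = 0.40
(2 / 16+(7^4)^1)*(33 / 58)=633897 / 464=1366.16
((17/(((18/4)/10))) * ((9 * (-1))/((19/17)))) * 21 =-121380/19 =-6388.42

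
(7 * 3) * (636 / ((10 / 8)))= 53424 / 5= 10684.80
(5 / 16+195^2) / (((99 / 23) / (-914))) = -6394944955 / 792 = -8074425.45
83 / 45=1.84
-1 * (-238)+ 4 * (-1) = 234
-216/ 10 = -108/ 5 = -21.60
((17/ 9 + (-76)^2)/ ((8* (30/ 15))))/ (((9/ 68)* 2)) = 884017/ 648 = 1364.22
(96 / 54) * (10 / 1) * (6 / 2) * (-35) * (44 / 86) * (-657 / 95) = 5396160 / 817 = 6604.85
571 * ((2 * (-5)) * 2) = -11420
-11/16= -0.69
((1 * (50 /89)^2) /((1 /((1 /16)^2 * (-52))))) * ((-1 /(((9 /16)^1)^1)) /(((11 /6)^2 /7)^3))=14447160000 /14032534681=1.03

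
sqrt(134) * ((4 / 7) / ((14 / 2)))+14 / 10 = 4 * sqrt(134) / 49+7 / 5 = 2.34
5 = 5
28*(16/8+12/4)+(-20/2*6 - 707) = -627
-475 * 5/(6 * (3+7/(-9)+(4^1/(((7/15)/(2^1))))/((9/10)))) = -9975/536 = -18.61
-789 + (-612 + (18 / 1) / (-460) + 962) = -100979 / 230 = -439.04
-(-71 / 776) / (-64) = -71 / 49664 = -0.00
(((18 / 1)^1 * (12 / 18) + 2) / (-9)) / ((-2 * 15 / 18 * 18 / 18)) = 14 / 15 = 0.93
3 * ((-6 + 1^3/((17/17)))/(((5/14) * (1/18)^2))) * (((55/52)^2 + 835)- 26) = -3726144261/338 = -11024095.45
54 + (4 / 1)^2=70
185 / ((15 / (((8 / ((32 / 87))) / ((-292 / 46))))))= -42.26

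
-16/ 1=-16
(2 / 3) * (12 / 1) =8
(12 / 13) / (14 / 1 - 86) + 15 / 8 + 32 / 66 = 2685 / 1144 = 2.35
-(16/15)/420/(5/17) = -68/7875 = -0.01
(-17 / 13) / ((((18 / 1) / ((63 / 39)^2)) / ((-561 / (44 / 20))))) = 212415 / 4394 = 48.34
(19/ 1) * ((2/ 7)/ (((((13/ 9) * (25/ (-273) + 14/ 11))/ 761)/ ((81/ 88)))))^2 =52628438014731/ 201299344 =261443.66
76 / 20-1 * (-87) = 454 / 5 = 90.80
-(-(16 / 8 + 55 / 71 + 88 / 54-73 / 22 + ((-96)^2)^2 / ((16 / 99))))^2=-491235650518525902819848041 / 1778646276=-276185128626736518.59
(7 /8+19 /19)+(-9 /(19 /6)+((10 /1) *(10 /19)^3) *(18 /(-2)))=-773067 /54872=-14.09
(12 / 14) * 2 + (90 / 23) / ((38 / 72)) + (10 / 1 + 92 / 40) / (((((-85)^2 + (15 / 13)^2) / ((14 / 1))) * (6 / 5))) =68352740677 / 7471607500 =9.15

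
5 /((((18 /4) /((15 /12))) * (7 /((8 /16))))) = 25 /252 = 0.10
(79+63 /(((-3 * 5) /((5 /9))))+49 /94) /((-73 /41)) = -892447 /20586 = -43.35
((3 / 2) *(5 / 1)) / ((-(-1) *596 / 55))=825 / 1192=0.69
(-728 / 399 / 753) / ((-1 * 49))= 104 / 2103129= 0.00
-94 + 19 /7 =-639 /7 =-91.29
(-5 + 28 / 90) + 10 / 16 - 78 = -29543 / 360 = -82.06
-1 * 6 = -6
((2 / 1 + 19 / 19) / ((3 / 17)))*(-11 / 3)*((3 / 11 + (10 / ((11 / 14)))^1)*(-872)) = 2119832 / 3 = 706610.67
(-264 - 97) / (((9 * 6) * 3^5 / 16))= -2888 / 6561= -0.44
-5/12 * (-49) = 245/12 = 20.42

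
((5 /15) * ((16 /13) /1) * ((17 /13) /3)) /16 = 0.01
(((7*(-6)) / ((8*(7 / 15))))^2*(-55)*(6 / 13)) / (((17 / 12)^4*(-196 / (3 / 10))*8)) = 16238475 / 106405754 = 0.15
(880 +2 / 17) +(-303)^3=-472893197 / 17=-27817246.88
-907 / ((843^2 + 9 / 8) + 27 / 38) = -137864 / 108018927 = -0.00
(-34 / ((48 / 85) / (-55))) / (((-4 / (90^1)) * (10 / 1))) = -238425 / 32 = -7450.78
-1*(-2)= 2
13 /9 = 1.44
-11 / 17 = -0.65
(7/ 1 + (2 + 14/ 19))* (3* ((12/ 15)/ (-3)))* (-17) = 2516/ 19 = 132.42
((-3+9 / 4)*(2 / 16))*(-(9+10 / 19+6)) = 885 / 608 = 1.46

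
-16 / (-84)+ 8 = 172 / 21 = 8.19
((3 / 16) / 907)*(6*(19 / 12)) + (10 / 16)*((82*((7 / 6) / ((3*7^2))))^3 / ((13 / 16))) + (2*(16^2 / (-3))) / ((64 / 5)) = -1237754199653 / 94345733664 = -13.12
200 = 200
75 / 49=1.53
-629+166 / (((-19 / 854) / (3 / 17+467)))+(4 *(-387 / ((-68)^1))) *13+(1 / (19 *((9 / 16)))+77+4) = -10133739655 / 2907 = -3485978.55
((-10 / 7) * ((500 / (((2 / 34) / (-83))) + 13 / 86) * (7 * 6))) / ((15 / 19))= 2305573506 / 43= 53617988.51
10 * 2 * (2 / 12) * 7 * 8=560 / 3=186.67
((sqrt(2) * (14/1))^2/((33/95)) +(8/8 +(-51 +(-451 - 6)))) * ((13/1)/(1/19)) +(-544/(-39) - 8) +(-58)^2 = 22433369/143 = 156876.71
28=28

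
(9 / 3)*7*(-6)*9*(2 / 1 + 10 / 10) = -3402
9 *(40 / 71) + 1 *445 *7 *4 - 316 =862584 / 71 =12149.07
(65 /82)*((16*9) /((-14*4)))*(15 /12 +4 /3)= -6045 /1148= -5.27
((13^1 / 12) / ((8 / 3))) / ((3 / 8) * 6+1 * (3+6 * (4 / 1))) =1 / 72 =0.01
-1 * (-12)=12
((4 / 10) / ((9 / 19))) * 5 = 38 / 9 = 4.22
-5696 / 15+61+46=-4091 / 15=-272.73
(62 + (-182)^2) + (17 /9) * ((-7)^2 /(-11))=3284581 /99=33177.59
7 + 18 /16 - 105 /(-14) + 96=893 /8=111.62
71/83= 0.86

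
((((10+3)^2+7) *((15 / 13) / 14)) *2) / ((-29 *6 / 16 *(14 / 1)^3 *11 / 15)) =-1200 / 905177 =-0.00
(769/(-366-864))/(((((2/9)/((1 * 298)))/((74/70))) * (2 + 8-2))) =-110.79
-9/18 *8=-4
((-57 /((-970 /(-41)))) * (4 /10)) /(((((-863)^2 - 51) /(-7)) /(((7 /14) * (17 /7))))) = 39729 /3611882300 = 0.00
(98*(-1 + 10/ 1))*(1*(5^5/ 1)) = 2756250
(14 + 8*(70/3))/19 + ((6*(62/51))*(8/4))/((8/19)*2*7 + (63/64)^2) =6566744206/517603947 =12.69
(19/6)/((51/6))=19/51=0.37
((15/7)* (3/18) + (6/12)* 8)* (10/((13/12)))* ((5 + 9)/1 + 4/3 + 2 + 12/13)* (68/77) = 59067520/91091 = 648.45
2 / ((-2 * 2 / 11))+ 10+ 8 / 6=35 / 6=5.83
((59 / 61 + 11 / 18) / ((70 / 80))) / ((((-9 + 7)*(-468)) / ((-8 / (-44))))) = 1733 / 4945941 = 0.00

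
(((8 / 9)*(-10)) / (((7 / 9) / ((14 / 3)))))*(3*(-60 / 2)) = 4800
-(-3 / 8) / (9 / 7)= 7 / 24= 0.29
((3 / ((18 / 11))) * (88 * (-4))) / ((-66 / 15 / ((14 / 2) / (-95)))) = -616 / 57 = -10.81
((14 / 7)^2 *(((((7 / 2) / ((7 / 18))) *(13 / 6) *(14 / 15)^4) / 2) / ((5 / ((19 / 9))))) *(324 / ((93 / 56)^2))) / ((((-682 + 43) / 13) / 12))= -6189399064576 / 17270971875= -358.37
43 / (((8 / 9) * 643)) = 0.08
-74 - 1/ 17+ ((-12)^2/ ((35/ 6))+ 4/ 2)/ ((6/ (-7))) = -105.19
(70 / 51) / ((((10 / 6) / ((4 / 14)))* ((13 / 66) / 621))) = 163944 / 221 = 741.83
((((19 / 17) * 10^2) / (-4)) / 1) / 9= -475 / 153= -3.10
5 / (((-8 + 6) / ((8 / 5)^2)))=-32 / 5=-6.40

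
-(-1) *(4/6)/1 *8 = 16/3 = 5.33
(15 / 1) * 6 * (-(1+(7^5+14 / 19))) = -28742940 / 19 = -1512786.32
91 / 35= 13 / 5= 2.60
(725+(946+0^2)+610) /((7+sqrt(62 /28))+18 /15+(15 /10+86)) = 152804190 /6409393 - 114050*sqrt(434) /6409393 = 23.47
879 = 879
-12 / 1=-12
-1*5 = -5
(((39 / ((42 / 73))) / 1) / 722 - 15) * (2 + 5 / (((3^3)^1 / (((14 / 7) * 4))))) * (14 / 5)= -7081537 / 48735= -145.31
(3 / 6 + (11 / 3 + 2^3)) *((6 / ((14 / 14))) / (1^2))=73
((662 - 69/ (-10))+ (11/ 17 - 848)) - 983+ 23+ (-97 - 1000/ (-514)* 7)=-53381939/ 43690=-1221.83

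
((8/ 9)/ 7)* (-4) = -32/ 63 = -0.51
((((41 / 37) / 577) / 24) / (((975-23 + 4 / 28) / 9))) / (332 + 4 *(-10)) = 861 / 332391974560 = 0.00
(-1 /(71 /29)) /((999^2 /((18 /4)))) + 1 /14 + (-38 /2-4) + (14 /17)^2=-354388798321 /15927319737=-22.25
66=66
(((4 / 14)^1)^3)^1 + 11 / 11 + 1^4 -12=-3422 / 343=-9.98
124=124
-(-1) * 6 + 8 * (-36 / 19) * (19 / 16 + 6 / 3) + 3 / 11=-8787 / 209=-42.04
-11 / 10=-1.10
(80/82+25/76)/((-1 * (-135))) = 271/28044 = 0.01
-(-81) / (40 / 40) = 81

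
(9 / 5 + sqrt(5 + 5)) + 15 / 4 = sqrt(10) + 111 / 20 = 8.71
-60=-60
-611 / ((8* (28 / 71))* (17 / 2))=-43381 / 1904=-22.78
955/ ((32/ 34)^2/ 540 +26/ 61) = 2272818825/ 1018294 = 2231.99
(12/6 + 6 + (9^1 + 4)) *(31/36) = 217/12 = 18.08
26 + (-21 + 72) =77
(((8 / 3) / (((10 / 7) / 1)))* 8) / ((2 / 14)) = 1568 / 15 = 104.53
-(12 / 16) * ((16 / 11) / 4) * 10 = -30 / 11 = -2.73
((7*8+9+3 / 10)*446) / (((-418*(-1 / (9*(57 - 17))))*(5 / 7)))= 36695988 / 1045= 35115.78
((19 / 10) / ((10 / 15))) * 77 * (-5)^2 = 21945 / 4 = 5486.25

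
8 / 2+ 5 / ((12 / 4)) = 5.67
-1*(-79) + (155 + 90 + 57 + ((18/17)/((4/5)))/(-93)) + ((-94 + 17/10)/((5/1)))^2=950915333/1317500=721.76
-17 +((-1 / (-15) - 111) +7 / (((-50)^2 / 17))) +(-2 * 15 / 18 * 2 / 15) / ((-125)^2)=-71935733 / 562500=-127.89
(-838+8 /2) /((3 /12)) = -3336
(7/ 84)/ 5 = 1/ 60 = 0.02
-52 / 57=-0.91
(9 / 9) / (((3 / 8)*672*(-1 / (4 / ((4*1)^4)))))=-1 / 16128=-0.00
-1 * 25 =-25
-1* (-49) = 49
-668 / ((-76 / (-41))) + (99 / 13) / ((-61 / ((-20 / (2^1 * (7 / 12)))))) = -37781977 / 105469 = -358.23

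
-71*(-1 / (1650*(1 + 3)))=0.01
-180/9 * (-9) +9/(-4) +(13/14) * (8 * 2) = 5393/28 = 192.61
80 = 80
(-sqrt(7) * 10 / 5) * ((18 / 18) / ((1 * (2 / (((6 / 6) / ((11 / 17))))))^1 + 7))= -34 * sqrt(7) / 141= -0.64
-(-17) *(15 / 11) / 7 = 255 / 77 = 3.31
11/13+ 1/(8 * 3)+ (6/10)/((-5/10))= -487/1560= -0.31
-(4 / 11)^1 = -4 / 11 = -0.36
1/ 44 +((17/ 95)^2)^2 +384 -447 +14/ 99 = -2026702827559/ 32254447500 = -62.83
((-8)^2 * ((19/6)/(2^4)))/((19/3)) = 2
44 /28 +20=151 /7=21.57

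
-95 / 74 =-1.28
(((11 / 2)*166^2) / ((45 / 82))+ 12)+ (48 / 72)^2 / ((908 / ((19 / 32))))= 30093047413 / 108960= 276184.36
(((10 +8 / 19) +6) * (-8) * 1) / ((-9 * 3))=832 / 171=4.87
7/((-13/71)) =-497/13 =-38.23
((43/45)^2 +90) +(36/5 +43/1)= 285754/2025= 141.11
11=11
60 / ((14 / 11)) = 330 / 7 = 47.14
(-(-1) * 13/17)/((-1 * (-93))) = 13/1581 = 0.01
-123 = -123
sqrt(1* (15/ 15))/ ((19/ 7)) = 7/ 19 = 0.37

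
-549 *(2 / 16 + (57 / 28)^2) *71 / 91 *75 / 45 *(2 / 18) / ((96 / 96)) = -338.64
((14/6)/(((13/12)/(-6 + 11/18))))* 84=-38024/39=-974.97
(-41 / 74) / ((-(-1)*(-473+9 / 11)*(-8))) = -451 / 3074848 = -0.00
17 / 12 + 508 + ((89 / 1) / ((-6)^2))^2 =668125 / 1296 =515.53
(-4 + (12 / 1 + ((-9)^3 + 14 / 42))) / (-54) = 1081 / 81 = 13.35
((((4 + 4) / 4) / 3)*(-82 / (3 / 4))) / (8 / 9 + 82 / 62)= -20336 / 617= -32.96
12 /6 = 2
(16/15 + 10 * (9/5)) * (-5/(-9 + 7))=143/3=47.67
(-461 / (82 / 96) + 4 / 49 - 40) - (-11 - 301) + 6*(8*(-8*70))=-54539580 / 2009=-27147.63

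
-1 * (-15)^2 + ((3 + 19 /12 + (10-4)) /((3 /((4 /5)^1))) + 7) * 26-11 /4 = 27.63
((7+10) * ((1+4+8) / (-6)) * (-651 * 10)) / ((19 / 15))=3596775 / 19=189303.95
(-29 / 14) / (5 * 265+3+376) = -29 / 23856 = -0.00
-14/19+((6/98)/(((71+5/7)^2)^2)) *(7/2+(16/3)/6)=-5334505271795/7239685825824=-0.74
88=88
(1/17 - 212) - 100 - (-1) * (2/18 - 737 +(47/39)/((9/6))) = -2084525/1989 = -1048.03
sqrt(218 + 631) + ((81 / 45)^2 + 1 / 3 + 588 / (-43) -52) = -200276 / 3225 + sqrt(849) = -32.96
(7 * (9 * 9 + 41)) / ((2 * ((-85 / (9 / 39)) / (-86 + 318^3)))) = -3168735402 / 85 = -37279240.02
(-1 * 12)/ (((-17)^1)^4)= -12/ 83521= -0.00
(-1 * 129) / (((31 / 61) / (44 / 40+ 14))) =-1188219 / 310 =-3832.96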